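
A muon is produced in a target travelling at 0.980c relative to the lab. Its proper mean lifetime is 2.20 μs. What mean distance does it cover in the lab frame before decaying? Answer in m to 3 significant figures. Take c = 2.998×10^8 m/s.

d ≈ 3250 m

γ = 1/√(1 − 0.980²) = 5.0252
Dilated lifetime: Δt = γτ₀ = 5.0252 × 2.20 μs = 11.055 μs
d = vΔt = 0.980c × 11.055 μs = 2.9380×10^8 m/s × 1.1055×10^-5 s = 3250 m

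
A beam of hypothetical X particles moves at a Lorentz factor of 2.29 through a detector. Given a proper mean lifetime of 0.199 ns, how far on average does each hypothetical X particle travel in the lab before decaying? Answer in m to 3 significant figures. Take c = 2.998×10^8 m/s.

β = √(1 − 1/γ²) = √(1 − 1/2.29²) = 0.89962
Dilated lifetime: Δt = γτ₀ = 2.29 × 0.199 ns = 0.45571 ns
d = vΔt = 0.89962c × 0.45571 ns = 2.6970×10^8 m/s × 4.5571×10^-10 s = 0.123 m

d ≈ 0.123 m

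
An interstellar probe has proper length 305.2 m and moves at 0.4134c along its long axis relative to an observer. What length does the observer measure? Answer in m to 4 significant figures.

L ≈ 277.9 m

γ = 1/√(1 − 0.4134²) = 1.09824
Length contraction: L = L₀/γ = 305.2/1.09824 = 277.9 m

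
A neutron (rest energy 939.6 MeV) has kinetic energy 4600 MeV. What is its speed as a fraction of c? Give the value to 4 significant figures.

β ≈ 0.9855

γ = 1 + K/(m₀c²) = 1 + 4600/939.6 = 5.89570
β = √(1 − 1/γ²) = 0.9855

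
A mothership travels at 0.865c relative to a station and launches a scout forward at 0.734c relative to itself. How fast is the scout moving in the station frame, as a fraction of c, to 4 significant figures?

u ≈ 0.9780c

Compose boost 2: (0.734 + 0.865)/(1 + 0.734×0.865) = 1.599/1.63491 = 0.9780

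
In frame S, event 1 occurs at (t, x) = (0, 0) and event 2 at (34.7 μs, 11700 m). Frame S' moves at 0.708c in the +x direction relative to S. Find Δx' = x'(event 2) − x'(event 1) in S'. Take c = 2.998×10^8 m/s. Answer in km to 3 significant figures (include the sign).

Δx' ≈ 6.14 km

γ = 1/√(1 − 0.708²) = 1.4160
Δx' = γ(Δx − vΔt) = 1.4160 × (11700 m − 0.708×(2.998×10^8 m/s)×34.7×10^-6 s)
= 1.4160 × (4334.6 m) = 6.14 km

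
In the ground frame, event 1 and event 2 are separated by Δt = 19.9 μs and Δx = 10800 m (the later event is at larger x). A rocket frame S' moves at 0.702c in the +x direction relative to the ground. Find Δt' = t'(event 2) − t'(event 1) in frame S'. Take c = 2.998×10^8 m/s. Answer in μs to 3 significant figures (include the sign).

Δt' ≈ -7.57 μs

γ = 1/√(1 − 0.702²) = 1.4041
Δt' = γ(Δt − vΔx/c²) = 1.4041 × (19.9 μs − 0.702×10800 m / (2.998×10^8 m/s))
= 1.4041 × (-5.3889 μs) = -7.57 μs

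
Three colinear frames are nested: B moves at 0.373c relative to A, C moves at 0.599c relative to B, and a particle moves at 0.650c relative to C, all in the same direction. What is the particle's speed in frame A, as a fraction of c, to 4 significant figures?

u ≈ 0.9526c

Compose boost 2: (0.599 + 0.373)/(1 + 0.599×0.373) = 0.9720/1.22343 = 0.794490
Compose boost 3: (0.650 + 0.794490)/(1 + 0.650×0.794490) = 1.44449/1.51642 = 0.9526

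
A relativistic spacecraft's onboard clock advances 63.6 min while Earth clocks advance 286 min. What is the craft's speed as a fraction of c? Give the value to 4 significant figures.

γ = Δt/τ₀ = 286/63.6 = 4.49686
β = √(1 − 1/γ²) = √(1 − 1/4.49686²) = 0.9750

β ≈ 0.9750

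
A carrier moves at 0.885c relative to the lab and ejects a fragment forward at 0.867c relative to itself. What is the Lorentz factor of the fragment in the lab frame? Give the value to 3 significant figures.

u_lab = (0.867 + 0.885)/(1 + 0.867×0.885) = 1.752/1.76729 = 0.991346
γ = 1/√(1 − 0.991346²) = 7.62

γ ≈ 7.62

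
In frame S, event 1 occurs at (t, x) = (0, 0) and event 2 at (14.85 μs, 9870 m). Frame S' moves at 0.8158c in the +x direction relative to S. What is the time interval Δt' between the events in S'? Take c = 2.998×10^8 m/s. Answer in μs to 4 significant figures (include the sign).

γ = 1/√(1 − 0.8158²) = 1.72910
Δt' = γ(Δt − vΔx/c²) = 1.72910 × (14.85 μs − 0.8158×9870 m / (2.998×10^8 m/s))
= 1.72910 × (-12.0077 μs) = -20.76 μs

Δt' ≈ -20.76 μs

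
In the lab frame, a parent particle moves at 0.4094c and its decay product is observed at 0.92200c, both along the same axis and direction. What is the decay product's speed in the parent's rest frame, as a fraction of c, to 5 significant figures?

Inverse velocity addition: u' = (u − v)/(1 − uv/c²)
= (0.92200 − 0.4094)/(1 − 0.92200×0.4094) = 0.51260/0.6225332 = 0.82341

u' ≈ 0.82341c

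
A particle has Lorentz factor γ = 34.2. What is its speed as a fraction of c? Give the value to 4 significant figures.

β ≈ 0.9996

β = √(1 − 1/γ²) = √(1 − 1/34.2²) = √(0.999145) = 0.9996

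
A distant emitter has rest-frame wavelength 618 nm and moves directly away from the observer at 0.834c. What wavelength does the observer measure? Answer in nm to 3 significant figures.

λ_obs ≈ 2050 nm

Relativistic Doppler: λ_obs = λ_src √((1+β)/(1−β))
= 618 × √(1.8340/0.16600) = 618 × 3.3239 = 2050 nm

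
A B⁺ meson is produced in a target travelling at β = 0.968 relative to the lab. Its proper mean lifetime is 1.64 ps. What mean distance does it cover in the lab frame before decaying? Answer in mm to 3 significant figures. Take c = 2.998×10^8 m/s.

d ≈ 1.90 mm

γ = 1/√(1 − 0.968²) = 3.9849
Dilated lifetime: Δt = γτ₀ = 3.9849 × 1.64 ps = 6.5352 ps
d = vΔt = 0.968c × 6.5352 ps = 2.9021×10^8 m/s × 6.5352×10^-12 s = 1.90 mm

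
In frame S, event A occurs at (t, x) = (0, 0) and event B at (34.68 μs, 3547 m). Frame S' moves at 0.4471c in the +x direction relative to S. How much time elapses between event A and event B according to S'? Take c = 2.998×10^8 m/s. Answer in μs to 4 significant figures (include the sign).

γ = 1/√(1 − 0.4471²) = 1.11796
Δt' = γ(Δt − vΔx/c²) = 1.11796 × (34.68 μs − 0.4471×3547 m / (2.998×10^8 m/s))
= 1.11796 × (29.3903 μs) = 32.86 μs

Δt' ≈ 32.86 μs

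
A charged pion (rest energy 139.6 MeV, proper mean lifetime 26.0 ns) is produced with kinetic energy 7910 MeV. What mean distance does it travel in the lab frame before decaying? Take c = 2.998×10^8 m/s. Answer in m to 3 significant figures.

γ = 1 + K/(m₀c²) = 1 + 7910/139.6 = 57.662
β = √(1 − 1/γ²) = 0.99985
Dilated lifetime: γτ₀ = 57.662 × 26.0 ns = 1499.2 ns
d = βc·γτ₀ = 0.99985 × (2.998×10^8 m/s) × 1.4992×10^-6 s = 449 m

d ≈ 449 m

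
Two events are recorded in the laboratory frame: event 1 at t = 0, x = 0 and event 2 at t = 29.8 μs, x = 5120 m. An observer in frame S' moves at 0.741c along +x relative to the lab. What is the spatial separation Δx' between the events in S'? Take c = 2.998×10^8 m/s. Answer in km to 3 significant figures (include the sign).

Δx' ≈ -2.23 km

γ = 1/√(1 − 0.741²) = 1.4892
Δx' = γ(Δx − vΔt) = 1.4892 × (5120 m − 0.741×(2.998×10^8 m/s)×29.8×10^-6 s)
= 1.4892 × (-1500.1 m) = -2.23 km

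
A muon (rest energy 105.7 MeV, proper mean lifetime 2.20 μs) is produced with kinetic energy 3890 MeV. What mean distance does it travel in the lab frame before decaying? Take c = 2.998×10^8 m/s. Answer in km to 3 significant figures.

γ = 1 + K/(m₀c²) = 1 + 3890/105.7 = 37.802
β = √(1 − 1/γ²) = 0.99965
Dilated lifetime: γτ₀ = 37.802 × 2.20 μs = 83.165 μs
d = βc·γτ₀ = 0.99965 × (2.998×10^8 m/s) × 8.3165×10^-5 s = 24.9 km

d ≈ 24.9 km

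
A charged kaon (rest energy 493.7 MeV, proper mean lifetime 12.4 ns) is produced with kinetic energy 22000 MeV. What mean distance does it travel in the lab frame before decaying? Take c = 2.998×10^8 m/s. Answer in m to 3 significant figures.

γ = 1 + K/(m₀c²) = 1 + 22000/493.7 = 45.561
β = √(1 − 1/γ²) = 0.99976
Dilated lifetime: γτ₀ = 45.561 × 12.4 ns = 564.96 ns
d = βc·γτ₀ = 0.99976 × (2.998×10^8 m/s) × 5.6496×10^-7 s = 169 m

d ≈ 169 m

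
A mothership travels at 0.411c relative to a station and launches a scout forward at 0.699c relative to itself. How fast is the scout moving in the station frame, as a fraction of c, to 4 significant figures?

u ≈ 0.8623c

Compose boost 2: (0.699 + 0.411)/(1 + 0.699×0.411) = 1.110/1.28729 = 0.8623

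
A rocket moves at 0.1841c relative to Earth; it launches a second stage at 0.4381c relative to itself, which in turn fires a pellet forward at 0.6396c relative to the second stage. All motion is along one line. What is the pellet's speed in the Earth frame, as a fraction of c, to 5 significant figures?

u ≈ 0.88826c

Compose boost 2: (0.4381 + 0.1841)/(1 + 0.4381×0.1841) = 0.62220/1.080654 = 0.5757623
Compose boost 3: (0.6396 + 0.5757623)/(1 + 0.6396×0.5757623) = 1.215362/1.368258 = 0.88826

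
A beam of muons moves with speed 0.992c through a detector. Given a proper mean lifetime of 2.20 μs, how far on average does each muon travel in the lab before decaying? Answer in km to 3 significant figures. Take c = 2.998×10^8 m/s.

d ≈ 5.18 km

γ = 1/√(1 − 0.992²) = 7.9216
Dilated lifetime: Δt = γτ₀ = 7.9216 × 2.20 μs = 17.427 μs
d = vΔt = 0.992c × 17.427 μs = 2.9740×10^8 m/s × 1.7427×10^-5 s = 5.18 km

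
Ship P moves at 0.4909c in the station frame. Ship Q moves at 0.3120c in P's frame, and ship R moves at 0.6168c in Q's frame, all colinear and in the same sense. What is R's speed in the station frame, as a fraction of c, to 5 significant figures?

u ≈ 0.91858c

Compose boost 2: (0.3120 + 0.4909)/(1 + 0.3120×0.4909) = 0.80290/1.153161 = 0.6962602
Compose boost 3: (0.6168 + 0.6962602)/(1 + 0.6168×0.6962602) = 1.313060/1.429453 = 0.91858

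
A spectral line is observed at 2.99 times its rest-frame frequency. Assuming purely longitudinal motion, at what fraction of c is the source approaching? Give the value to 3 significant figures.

β ≈ 0.799

f_obs/f_src = √((1+β)/(1−β)) = 2.99  ⇒  (1+β)/(1−β) = 8.9401
β = |1 − D²|/(1 + D²) = |1 − 8.9401|/(1 + 8.9401) = 0.799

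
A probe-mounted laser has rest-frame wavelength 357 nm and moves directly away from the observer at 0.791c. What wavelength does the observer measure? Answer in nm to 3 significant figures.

Relativistic Doppler: λ_obs = λ_src √((1+β)/(1−β))
= 357 × √(1.7910/0.20900) = 357 × 2.9273 = 1050 nm

λ_obs ≈ 1050 nm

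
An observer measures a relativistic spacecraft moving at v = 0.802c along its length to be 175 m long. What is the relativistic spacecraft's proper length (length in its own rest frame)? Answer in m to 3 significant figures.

γ = 1/√(1 − 0.802²) = 1.6741
L₀ = γL = 1.6741 × 175 = 293 m

L₀ ≈ 293 m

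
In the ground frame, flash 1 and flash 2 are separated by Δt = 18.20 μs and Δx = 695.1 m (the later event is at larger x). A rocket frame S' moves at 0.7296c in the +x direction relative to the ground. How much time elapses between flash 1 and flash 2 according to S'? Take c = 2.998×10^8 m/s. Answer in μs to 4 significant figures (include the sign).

γ = 1/√(1 − 0.7296²) = 1.46226
Δt' = γ(Δt − vΔx/c²) = 1.46226 × (18.20 μs − 0.7296×695.1 m / (2.998×10^8 m/s))
= 1.46226 × (16.5084 μs) = 24.14 μs

Δt' ≈ 24.14 μs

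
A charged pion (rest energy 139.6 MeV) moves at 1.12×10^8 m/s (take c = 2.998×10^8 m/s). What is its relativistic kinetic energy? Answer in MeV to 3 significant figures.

β = v/c = 1.12×10^8 / 2.998×10^8 = 0.37358
γ = 1/√(1 − 0.37358²) = 1.0781
K = (γ − 1)m₀c² = (1.0781 − 1) × 139.6 MeV = 0.078054 × 139.6 MeV = 10.9 MeV

K ≈ 10.9 MeV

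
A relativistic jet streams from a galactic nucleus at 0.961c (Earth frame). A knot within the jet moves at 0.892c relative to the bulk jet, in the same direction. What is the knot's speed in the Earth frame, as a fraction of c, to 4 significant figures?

u ≈ 0.9977c

Relativistic velocity addition: u = (u' + v)/(1 + u'v/c²)
= (0.892 + 0.961)/(1 + 0.892×0.961) = 1.853/1.85721 = 0.9977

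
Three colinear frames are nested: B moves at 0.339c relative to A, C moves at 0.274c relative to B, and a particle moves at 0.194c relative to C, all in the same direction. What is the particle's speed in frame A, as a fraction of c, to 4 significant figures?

Compose boost 2: (0.274 + 0.339)/(1 + 0.274×0.339) = 0.6130/1.09289 = 0.560900
Compose boost 3: (0.194 + 0.560900)/(1 + 0.194×0.560900) = 0.754900/1.10881 = 0.6808

u ≈ 0.6808c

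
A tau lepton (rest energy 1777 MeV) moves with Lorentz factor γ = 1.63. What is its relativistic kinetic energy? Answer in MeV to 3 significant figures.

γ = 1.63 (given)
K = (γ − 1)m₀c² = (1.63 − 1) × 1777 MeV = 0.63000 × 1777 MeV = 1120 MeV

K ≈ 1120 MeV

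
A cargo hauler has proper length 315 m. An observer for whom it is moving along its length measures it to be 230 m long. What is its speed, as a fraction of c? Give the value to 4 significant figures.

γ = L₀/L = 315/230 = 1.36957
β = √(1 − 1/γ²) = 0.6833

β ≈ 0.6833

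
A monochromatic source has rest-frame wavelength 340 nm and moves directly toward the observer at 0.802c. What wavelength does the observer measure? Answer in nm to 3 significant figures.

λ_obs ≈ 113 nm

Relativistic Doppler: λ_obs = λ_src √((1−β)/(1+β))
= 340 × √(0.19800/1.8020) = 340 × 0.33148 = 113 nm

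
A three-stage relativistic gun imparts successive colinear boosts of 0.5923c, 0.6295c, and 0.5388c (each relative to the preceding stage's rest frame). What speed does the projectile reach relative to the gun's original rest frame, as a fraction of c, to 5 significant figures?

u ≈ 0.96570c

Compose boost 2: (0.6295 + 0.5923)/(1 + 0.6295×0.5923) = 1.2218/1.372853 = 0.8899716
Compose boost 3: (0.5388 + 0.8899716)/(1 + 0.5388×0.8899716) = 1.428772/1.479517 = 0.96570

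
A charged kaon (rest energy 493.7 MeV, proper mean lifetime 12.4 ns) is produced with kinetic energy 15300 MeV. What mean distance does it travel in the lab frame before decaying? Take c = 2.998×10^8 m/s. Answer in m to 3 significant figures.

d ≈ 119 m

γ = 1 + K/(m₀c²) = 1 + 15300/493.7 = 31.990
β = √(1 − 1/γ²) = 0.99951
Dilated lifetime: γτ₀ = 31.990 × 12.4 ns = 396.68 ns
d = βc·γτ₀ = 0.99951 × (2.998×10^8 m/s) × 3.9668×10^-7 s = 119 m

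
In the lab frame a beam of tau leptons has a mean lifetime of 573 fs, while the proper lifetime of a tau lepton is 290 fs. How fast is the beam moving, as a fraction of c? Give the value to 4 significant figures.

β ≈ 0.8625

γ = Δt/τ₀ = 573/290 = 1.97586
β = √(1 − 1/γ²) = √(1 − 1/1.97586²) = 0.8625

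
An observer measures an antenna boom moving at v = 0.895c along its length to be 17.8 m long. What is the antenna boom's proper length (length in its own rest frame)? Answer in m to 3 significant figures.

L₀ ≈ 39.9 m

γ = 1/√(1 − 0.895²) = 2.2418
L₀ = γL = 2.2418 × 17.8 = 39.9 m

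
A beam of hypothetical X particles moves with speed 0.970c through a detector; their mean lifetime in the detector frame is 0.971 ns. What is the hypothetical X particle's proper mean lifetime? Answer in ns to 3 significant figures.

γ = 1/√(1 − 0.970²) = 4.1135
Proper time: τ₀ = Δt/γ = 0.971/4.1135 = 0.236 ns

τ₀ ≈ 0.236 ns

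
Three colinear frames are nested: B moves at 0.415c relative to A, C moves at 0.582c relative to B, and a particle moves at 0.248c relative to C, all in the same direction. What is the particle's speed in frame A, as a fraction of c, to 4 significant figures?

u ≈ 0.8765c

Compose boost 2: (0.582 + 0.415)/(1 + 0.582×0.415) = 0.9970/1.24153 = 0.803041
Compose boost 3: (0.248 + 0.803041)/(1 + 0.248×0.803041) = 1.05104/1.19915 = 0.8765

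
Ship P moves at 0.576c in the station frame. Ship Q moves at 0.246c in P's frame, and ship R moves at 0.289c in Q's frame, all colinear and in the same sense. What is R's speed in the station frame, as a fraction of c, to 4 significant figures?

u ≈ 0.8352c

Compose boost 2: (0.246 + 0.576)/(1 + 0.246×0.576) = 0.8220/1.14170 = 0.719982
Compose boost 3: (0.289 + 0.719982)/(1 + 0.289×0.719982) = 1.00898/1.20807 = 0.8352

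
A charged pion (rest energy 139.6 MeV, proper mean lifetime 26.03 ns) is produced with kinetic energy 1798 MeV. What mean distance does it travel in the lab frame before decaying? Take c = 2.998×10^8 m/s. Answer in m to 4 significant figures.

d ≈ 108.0 m

γ = 1 + K/(m₀c²) = 1 + 1798/139.6 = 13.8797
β = √(1 − 1/γ²) = 0.997401
Dilated lifetime: γτ₀ = 13.8797 × 26.03 ns = 361.287 ns
d = βc·γτ₀ = 0.997401 × (2.998×10^8 m/s) × 3.61287×10^-7 s = 108.0 m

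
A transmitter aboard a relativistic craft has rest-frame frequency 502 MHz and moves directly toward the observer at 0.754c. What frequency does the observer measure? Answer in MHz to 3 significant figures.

Relativistic Doppler: f_obs = f_src √((1+β)/(1−β))
= 502 × √(1.7540/0.24600) = 502 × 2.6702 = 1340 MHz

f_obs ≈ 1340 MHz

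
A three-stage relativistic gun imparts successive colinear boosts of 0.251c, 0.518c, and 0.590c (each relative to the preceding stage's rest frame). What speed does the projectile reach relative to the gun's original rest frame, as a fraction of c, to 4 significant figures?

u ≈ 0.9065c

Compose boost 2: (0.518 + 0.251)/(1 + 0.518×0.251) = 0.7690/1.13002 = 0.680520
Compose boost 3: (0.590 + 0.680520)/(1 + 0.590×0.680520) = 1.27052/1.40151 = 0.9065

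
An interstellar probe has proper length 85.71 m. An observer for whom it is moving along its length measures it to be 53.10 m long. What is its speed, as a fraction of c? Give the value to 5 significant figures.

γ = L₀/L = 85.71/53.10 = 1.614124
β = √(1 − 1/γ²) = 0.78497

β ≈ 0.78497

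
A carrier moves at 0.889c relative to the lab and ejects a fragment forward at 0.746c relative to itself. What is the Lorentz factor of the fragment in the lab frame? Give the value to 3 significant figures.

γ ≈ 5.45

u_lab = (0.746 + 0.889)/(1 + 0.746×0.889) = 1.635/1.66319 = 0.983048
γ = 1/√(1 − 0.983048²) = 5.45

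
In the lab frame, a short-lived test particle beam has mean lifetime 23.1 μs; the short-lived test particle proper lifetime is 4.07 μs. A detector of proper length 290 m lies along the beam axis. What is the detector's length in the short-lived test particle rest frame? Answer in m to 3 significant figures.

Time dilation ⇒ γ = Δt/τ₀ = 23.1/4.07 = 5.6757
Length contraction: L = L₀/γ = 290/5.6757 = 51.1 m

L ≈ 51.1 m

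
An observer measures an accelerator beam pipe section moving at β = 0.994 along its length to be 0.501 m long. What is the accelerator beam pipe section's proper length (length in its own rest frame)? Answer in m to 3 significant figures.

L₀ ≈ 4.58 m

γ = 1/√(1 − 0.994²) = 9.1424
L₀ = γL = 9.1424 × 0.501 = 4.58 m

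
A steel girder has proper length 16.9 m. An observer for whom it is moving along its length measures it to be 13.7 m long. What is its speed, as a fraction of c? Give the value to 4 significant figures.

γ = L₀/L = 16.9/13.7 = 1.23358
β = √(1 − 1/γ²) = 0.5855

β ≈ 0.5855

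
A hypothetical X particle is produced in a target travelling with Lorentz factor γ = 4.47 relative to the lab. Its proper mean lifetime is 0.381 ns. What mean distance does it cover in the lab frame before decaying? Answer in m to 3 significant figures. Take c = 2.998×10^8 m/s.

β = √(1 − 1/γ²) = √(1 − 1/4.47²) = 0.97465
Dilated lifetime: Δt = γτ₀ = 4.47 × 0.381 ns = 1.7031 ns
d = vΔt = 0.97465c × 1.7031 ns = 2.9220×10^8 m/s × 1.7031×10^-9 s = 0.498 m

d ≈ 0.498 m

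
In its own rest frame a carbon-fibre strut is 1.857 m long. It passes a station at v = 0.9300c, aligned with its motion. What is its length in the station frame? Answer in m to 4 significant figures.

γ = 1/√(1 − 0.9300²) = 2.72065
Length contraction: L = L₀/γ = 1.857/2.72065 = 0.6826 m

L ≈ 0.6826 m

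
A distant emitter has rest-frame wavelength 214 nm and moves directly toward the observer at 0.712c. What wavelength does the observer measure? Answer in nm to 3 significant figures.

λ_obs ≈ 87.8 nm

Relativistic Doppler: λ_obs = λ_src √((1−β)/(1+β))
= 214 × √(0.28800/1.7120) = 214 × 0.41015 = 87.8 nm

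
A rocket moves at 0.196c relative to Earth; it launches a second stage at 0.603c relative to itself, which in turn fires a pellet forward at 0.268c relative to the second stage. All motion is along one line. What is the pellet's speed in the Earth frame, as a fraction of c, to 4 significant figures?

u ≈ 0.8246c

Compose boost 2: (0.603 + 0.196)/(1 + 0.603×0.196) = 0.7990/1.11819 = 0.714549
Compose boost 3: (0.268 + 0.714549)/(1 + 0.268×0.714549) = 0.982549/1.19150 = 0.8246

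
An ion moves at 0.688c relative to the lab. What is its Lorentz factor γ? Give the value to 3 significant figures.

γ = 1/√(1 − β²) = 1/√(1 − 0.688²) = 1/√(0.52666) = 1.38

γ ≈ 1.38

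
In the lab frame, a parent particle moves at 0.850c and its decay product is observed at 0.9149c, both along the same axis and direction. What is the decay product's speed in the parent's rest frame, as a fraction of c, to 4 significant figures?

Inverse velocity addition: u' = (u − v)/(1 − uv/c²)
= (0.9149 − 0.850)/(1 − 0.9149×0.850) = 0.06490/0.222335 = 0.2919

u' ≈ 0.2919c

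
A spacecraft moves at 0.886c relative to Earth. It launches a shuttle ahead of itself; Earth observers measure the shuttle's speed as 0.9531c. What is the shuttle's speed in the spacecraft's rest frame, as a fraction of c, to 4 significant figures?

u' ≈ 0.4314c

Inverse velocity addition: u' = (u − v)/(1 − uv/c²)
= (0.9531 − 0.886)/(1 − 0.9531×0.886) = 0.06710/0.155553 = 0.4314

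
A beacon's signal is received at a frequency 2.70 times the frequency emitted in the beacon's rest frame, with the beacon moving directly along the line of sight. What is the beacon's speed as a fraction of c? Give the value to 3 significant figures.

β ≈ 0.759

f_obs/f_src = √((1+β)/(1−β)) = 2.70  ⇒  (1+β)/(1−β) = 7.2900
β = |1 − D²|/(1 + D²) = |1 − 7.2900|/(1 + 7.2900) = 0.759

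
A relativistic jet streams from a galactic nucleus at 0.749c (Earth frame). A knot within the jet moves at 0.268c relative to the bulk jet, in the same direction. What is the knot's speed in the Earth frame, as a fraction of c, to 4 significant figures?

Relativistic velocity addition: u = (u' + v)/(1 + u'v/c²)
= (0.268 + 0.749)/(1 + 0.268×0.749) = 1.017/1.20073 = 0.8470

u ≈ 0.8470c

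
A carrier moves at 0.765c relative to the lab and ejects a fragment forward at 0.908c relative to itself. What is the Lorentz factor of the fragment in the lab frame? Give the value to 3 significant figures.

u_lab = (0.908 + 0.765)/(1 + 0.908×0.765) = 1.673/1.69462 = 0.987242
γ = 1/√(1 − 0.987242²) = 6.28

γ ≈ 6.28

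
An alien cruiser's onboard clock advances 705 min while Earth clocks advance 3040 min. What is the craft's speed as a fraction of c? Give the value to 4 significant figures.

γ = Δt/τ₀ = 3040/705 = 4.31206
β = √(1 − 1/γ²) = √(1 − 1/4.31206²) = 0.9727

β ≈ 0.9727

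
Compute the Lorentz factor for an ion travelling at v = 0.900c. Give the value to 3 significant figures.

γ = 1/√(1 − β²) = 1/√(1 − 0.900²) = 1/√(0.19000) = 2.29

γ ≈ 2.29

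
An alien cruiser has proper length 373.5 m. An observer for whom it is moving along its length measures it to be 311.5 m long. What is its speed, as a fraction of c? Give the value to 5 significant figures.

β ≈ 0.55176

γ = L₀/L = 373.5/311.5 = 1.199037
β = √(1 − 1/γ²) = 0.55176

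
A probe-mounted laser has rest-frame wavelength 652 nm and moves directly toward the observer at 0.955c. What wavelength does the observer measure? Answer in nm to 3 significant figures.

Relativistic Doppler: λ_obs = λ_src √((1−β)/(1+β))
= 652 × √(0.045000/1.9550) = 652 × 0.15172 = 98.9 nm

λ_obs ≈ 98.9 nm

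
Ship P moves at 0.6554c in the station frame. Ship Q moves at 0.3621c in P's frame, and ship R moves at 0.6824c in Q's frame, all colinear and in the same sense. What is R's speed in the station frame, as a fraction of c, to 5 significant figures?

u ≈ 0.96386c

Compose boost 2: (0.3621 + 0.6554)/(1 + 0.3621×0.6554) = 1.0175/1.237320 = 0.8223416
Compose boost 3: (0.6824 + 0.8223416)/(1 + 0.6824×0.8223416) = 1.504742/1.561166 = 0.96386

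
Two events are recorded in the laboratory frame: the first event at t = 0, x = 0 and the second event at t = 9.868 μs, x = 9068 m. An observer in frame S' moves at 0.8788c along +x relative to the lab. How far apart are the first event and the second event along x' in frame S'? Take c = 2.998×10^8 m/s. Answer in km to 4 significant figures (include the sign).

Δx' ≈ 13.55 km

γ = 1/√(1 − 0.8788²) = 2.09560
Δx' = γ(Δx − vΔt) = 2.09560 × (9068 m − 0.8788×(2.998×10^8 m/s)×9.868×10^-6 s)
= 2.09560 × (6468.13 m) = 13.55 km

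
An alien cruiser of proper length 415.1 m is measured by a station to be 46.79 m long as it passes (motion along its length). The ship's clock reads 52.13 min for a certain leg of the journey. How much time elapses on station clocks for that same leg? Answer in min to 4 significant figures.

Length contraction ⇒ γ = L₀/L = 415.1/46.79 = 8.87155
Time dilation: Δt = γτ₀ = 8.87155 × 52.13 min = 462.5 min

Δt ≈ 462.5 min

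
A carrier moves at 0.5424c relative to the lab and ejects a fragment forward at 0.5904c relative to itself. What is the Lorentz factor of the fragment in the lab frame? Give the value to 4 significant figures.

γ ≈ 1.947

u_lab = (0.5904 + 0.5424)/(1 + 0.5904×0.5424) = 1.1328/1.320233 = 0.8580304
γ = 1/√(1 − 0.8580304²) = 1.947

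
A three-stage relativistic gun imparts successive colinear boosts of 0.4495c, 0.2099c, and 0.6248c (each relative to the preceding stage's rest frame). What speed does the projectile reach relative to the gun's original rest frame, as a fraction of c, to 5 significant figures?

u ≈ 0.89166c

Compose boost 2: (0.2099 + 0.4495)/(1 + 0.2099×0.4495) = 0.65940/1.094350 = 0.6025494
Compose boost 3: (0.6248 + 0.6025494)/(1 + 0.6248×0.6025494) = 1.227349/1.376473 = 0.89166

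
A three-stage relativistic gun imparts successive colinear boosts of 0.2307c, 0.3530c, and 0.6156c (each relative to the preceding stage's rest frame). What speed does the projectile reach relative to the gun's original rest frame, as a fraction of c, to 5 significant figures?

Compose boost 2: (0.3530 + 0.2307)/(1 + 0.3530×0.2307) = 0.58370/1.081437 = 0.5397448
Compose boost 3: (0.6156 + 0.5397448)/(1 + 0.6156×0.5397448) = 1.155345/1.332267 = 0.86720

u ≈ 0.86720c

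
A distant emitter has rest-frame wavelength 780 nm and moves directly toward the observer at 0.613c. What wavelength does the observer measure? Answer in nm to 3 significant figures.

Relativistic Doppler: λ_obs = λ_src √((1−β)/(1+β))
= 780 × √(0.38700/1.6130) = 780 × 0.48982 = 382 nm

λ_obs ≈ 382 nm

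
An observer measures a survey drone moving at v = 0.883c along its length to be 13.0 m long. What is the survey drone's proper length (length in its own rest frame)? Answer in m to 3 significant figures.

γ = 1/√(1 − 0.883²) = 2.1305
L₀ = γL = 2.1305 × 13.0 = 27.7 m

L₀ ≈ 27.7 m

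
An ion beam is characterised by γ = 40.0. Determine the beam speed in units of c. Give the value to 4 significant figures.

β ≈ 0.9997

β = √(1 − 1/γ²) = √(1 − 1/40.0²) = √(0.999375) = 0.9997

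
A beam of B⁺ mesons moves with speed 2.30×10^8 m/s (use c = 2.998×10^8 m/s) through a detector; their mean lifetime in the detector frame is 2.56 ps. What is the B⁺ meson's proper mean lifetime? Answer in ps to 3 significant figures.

τ₀ ≈ 1.64 ps

β = v/c = 2.30×10^8 / 2.998×10^8 = 0.76718
γ = 1/√(1 − 0.76718²) = 1.5590
Proper time: τ₀ = Δt/γ = 2.56/1.5590 = 1.64 ps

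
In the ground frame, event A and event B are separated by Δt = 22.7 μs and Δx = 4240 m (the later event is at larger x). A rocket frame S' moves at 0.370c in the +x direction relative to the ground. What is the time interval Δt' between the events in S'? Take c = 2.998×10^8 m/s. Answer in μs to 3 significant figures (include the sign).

γ = 1/√(1 − 0.370²) = 1.0764
Δt' = γ(Δt − vΔx/c²) = 1.0764 × (22.7 μs − 0.370×4240 m / (2.998×10^8 m/s))
= 1.0764 × (17.467 μs) = 18.8 μs

Δt' ≈ 18.8 μs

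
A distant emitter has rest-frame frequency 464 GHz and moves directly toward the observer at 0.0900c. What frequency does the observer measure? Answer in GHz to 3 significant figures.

f_obs ≈ 508 GHz

Relativistic Doppler: f_obs = f_src √((1+β)/(1−β))
= 464 × √(1.0900/0.91000) = 464 × 1.0944 = 508 GHz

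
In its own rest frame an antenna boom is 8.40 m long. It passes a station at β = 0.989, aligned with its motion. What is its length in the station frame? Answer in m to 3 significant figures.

γ = 1/√(1 − 0.989²) = 6.7606
Length contraction: L = L₀/γ = 8.40/6.7606 = 1.24 m

L ≈ 1.24 m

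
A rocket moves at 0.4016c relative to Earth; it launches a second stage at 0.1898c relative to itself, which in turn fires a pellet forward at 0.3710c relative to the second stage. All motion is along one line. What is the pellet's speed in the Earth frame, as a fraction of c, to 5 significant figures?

Compose boost 2: (0.1898 + 0.4016)/(1 + 0.1898×0.4016) = 0.59140/1.076224 = 0.5495140
Compose boost 3: (0.3710 + 0.5495140)/(1 + 0.3710×0.5495140) = 0.9205140/1.203870 = 0.76463

u ≈ 0.76463c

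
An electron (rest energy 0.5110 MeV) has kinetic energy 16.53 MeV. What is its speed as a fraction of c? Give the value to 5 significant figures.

β ≈ 0.99955

γ = 1 + K/(m₀c²) = 1 + 16.53/0.5110 = 33.34834
β = √(1 − 1/γ²) = 0.99955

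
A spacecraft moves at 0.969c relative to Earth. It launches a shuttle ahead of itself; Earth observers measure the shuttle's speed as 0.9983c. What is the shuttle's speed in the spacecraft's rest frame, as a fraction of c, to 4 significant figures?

u' ≈ 0.8975c

Inverse velocity addition: u' = (u − v)/(1 − uv/c²)
= (0.9983 − 0.969)/(1 − 0.9983×0.969) = 0.02930/0.0326473 = 0.8975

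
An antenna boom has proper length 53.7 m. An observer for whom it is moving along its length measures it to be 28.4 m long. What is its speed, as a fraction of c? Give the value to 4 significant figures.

β ≈ 0.8487

γ = L₀/L = 53.7/28.4 = 1.89085
β = √(1 − 1/γ²) = 0.8487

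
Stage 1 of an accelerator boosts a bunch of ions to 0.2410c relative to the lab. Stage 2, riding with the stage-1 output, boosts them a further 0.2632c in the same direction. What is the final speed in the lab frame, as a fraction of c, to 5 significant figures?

Compose boost 2: (0.2632 + 0.2410)/(1 + 0.2632×0.2410) = 0.50420/1.063431 = 0.47413

u ≈ 0.47413c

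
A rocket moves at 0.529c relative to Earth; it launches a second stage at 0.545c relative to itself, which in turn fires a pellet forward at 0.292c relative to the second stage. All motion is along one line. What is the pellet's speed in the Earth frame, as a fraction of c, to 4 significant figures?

Compose boost 2: (0.545 + 0.529)/(1 + 0.545×0.529) = 1.074/1.28831 = 0.833654
Compose boost 3: (0.292 + 0.833654)/(1 + 0.292×0.833654) = 1.12565/1.24343 = 0.9053

u ≈ 0.9053c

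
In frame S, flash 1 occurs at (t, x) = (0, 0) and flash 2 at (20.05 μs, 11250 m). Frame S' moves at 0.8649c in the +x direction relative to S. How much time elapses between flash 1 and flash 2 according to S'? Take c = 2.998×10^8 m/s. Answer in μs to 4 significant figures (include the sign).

Δt' ≈ -24.71 μs

γ = 1/√(1 − 0.8649²) = 1.99225
Δt' = γ(Δt − vΔx/c²) = 1.99225 × (20.05 μs − 0.8649×11250 m / (2.998×10^8 m/s))
= 1.99225 × (-12.4054 μs) = -24.71 μs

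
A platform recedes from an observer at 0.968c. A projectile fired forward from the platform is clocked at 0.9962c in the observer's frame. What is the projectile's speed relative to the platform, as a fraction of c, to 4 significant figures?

u' ≈ 0.7904c

Inverse velocity addition: u' = (u − v)/(1 − uv/c²)
= (0.9962 − 0.968)/(1 − 0.9962×0.968) = 0.02820/0.0356784 = 0.7904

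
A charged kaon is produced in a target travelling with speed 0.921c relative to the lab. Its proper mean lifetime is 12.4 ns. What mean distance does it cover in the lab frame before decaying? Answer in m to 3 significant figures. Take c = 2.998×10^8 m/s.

d ≈ 8.79 m

γ = 1/√(1 − 0.921²) = 2.5670
Dilated lifetime: Δt = γτ₀ = 2.5670 × 12.4 ns = 31.831 ns
d = vΔt = 0.921c × 31.831 ns = 2.7612×10^8 m/s × 3.1831×10^-8 s = 8.79 m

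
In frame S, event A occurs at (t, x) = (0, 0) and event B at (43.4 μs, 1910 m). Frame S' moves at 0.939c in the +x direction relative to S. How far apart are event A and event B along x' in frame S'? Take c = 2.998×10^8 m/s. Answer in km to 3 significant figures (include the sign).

γ = 1/√(1 − 0.939²) = 2.9077
Δx' = γ(Δx − vΔt) = 2.9077 × (1910 m − 0.939×(2.998×10^8 m/s)×43.4×10^-6 s)
= 2.9077 × (-10308 m) = -30.0 km

Δx' ≈ -30.0 km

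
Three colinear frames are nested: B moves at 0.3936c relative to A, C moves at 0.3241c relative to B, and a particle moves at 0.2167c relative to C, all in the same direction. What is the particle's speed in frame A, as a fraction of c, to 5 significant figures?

u ≈ 0.74979c

Compose boost 2: (0.3241 + 0.3936)/(1 + 0.3241×0.3936) = 0.71770/1.127566 = 0.6365039
Compose boost 3: (0.2167 + 0.6365039)/(1 + 0.2167×0.6365039) = 0.8532039/1.137930 = 0.74979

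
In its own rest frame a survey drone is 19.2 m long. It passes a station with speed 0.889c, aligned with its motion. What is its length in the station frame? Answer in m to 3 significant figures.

γ = 1/√(1 − 0.889²) = 2.1838
Length contraction: L = L₀/γ = 19.2/2.1838 = 8.79 m

L ≈ 8.79 m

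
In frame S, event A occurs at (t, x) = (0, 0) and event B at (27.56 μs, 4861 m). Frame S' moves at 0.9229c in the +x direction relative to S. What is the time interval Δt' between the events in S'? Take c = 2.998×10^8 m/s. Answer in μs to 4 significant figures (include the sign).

Δt' ≈ 32.71 μs

γ = 1/√(1 − 0.9229²) = 2.59713
Δt' = γ(Δt − vΔx/c²) = 2.59713 × (27.56 μs − 0.9229×4861 m / (2.998×10^8 m/s))
= 2.59713 × (12.5960 μs) = 32.71 μs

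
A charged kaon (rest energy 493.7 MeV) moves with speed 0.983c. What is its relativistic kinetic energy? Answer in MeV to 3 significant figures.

K ≈ 2200 MeV

γ = 1/√(1 − 0.983²) = 5.4465
K = (γ − 1)m₀c² = (5.4465 − 1) × 493.7 MeV = 4.4465 × 493.7 MeV = 2200 MeV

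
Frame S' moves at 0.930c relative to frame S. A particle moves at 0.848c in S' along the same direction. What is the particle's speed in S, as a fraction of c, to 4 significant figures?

Relativistic velocity addition: u = (u' + v)/(1 + u'v/c²)
= (0.848 + 0.930)/(1 + 0.848×0.930) = 1.778/1.78864 = 0.9941

u ≈ 0.9941c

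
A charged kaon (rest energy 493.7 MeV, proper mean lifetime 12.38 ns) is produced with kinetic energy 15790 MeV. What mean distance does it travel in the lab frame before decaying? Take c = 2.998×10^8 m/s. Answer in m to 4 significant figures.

d ≈ 122.4 m

γ = 1 + K/(m₀c²) = 1 + 15790/493.7 = 32.9830
β = √(1 − 1/γ²) = 0.999540
Dilated lifetime: γτ₀ = 32.9830 × 12.38 ns = 408.329 ns
d = βc·γτ₀ = 0.999540 × (2.998×10^8 m/s) × 4.08329×10^-7 s = 122.4 m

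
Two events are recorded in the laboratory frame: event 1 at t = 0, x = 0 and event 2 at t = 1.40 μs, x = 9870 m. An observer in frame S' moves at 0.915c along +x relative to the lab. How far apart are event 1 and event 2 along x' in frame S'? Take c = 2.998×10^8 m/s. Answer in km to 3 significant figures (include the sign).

Δx' ≈ 23.5 km

γ = 1/√(1 − 0.915²) = 2.4786
Δx' = γ(Δx − vΔt) = 2.4786 × (9870 m − 0.915×(2.998×10^8 m/s)×1.40×10^-6 s)
= 2.4786 × (9486.0 m) = 23.5 km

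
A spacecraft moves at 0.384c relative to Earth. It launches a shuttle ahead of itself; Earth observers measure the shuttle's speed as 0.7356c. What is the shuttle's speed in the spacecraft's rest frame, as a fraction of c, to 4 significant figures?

Inverse velocity addition: u' = (u − v)/(1 − uv/c²)
= (0.7356 − 0.384)/(1 − 0.7356×0.384) = 0.3516/0.717530 = 0.4900

u' ≈ 0.4900c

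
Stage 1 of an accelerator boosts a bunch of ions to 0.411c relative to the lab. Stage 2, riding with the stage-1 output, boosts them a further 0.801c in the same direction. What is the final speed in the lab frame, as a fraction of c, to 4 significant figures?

Compose boost 2: (0.801 + 0.411)/(1 + 0.801×0.411) = 1.212/1.32921 = 0.9118

u ≈ 0.9118c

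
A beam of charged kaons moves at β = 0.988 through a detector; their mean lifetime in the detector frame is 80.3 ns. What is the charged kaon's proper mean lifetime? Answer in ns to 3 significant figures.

γ = 1/√(1 − 0.988²) = 6.4744
Proper time: τ₀ = Δt/γ = 80.3/6.4744 = 12.4 ns

τ₀ ≈ 12.4 ns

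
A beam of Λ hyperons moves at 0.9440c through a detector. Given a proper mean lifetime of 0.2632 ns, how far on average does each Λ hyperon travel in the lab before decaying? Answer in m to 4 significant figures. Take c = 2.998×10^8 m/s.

γ = 1/√(1 − 0.9440²) = 3.03080
Dilated lifetime: Δt = γτ₀ = 3.03080 × 0.2632 ns = 0.797708 ns
d = vΔt = 0.9440c × 0.797708 ns = 2.83011×10^8 m/s × 7.97708×10^-10 s = 0.2258 m

d ≈ 0.2258 m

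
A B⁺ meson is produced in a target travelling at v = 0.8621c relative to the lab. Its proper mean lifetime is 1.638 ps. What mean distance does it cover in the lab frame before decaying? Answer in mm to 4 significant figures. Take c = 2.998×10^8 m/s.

γ = 1/√(1 − 0.8621²) = 1.97341
Dilated lifetime: Δt = γτ₀ = 1.97341 × 1.638 ps = 3.23244 ps
d = vΔt = 0.8621c × 3.23244 ps = 2.58458×10^8 m/s × 3.23244×10^-12 s = 0.8354 mm

d ≈ 0.8354 mm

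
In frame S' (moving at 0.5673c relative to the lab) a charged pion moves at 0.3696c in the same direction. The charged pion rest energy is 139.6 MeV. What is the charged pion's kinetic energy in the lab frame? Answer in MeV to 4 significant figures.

u_lab = (0.3696 + 0.5673)/(1 + 0.3696×0.5673) = 0.7745061
γ = 1/√(1 − 0.7745061²) = 1.58086
K = (γ − 1)m₀c² = (1.58086 − 1) × 139.6 = 0.580862 × 139.6 = 81.09 MeV

K ≈ 81.09 MeV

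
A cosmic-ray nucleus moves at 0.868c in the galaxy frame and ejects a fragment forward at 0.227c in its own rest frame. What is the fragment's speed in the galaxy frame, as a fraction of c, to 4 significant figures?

u ≈ 0.9148c

Compose boost 2: (0.227 + 0.868)/(1 + 0.227×0.868) = 1.095/1.19704 = 0.9148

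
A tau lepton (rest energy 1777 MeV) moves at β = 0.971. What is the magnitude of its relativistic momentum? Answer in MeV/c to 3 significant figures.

p ≈ 7220 MeV/c

γ = 1/√(1 − 0.971²) = 4.1827
p = γβm₀c = 4.1827 × 0.971 × 1777 MeV/c = 7220 MeV/c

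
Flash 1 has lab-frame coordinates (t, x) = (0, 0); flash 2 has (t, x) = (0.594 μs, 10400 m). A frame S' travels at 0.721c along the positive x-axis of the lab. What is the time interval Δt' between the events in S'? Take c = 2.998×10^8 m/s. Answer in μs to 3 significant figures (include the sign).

Δt' ≈ -35.2 μs

γ = 1/√(1 − 0.721²) = 1.4431
Δt' = γ(Δt − vΔx/c²) = 1.4431 × (0.594 μs − 0.721×10400 m / (2.998×10^8 m/s))
= 1.4431 × (-24.417 μs) = -35.2 μs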